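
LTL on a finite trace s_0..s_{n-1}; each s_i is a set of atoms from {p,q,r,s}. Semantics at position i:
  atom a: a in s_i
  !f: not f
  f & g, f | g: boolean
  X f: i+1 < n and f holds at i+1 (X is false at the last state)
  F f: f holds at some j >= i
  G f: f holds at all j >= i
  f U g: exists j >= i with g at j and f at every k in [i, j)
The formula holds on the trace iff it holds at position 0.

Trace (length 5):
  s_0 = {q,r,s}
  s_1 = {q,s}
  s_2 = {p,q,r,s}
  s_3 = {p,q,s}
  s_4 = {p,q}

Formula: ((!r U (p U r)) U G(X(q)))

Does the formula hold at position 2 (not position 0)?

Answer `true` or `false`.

s_0={q,r,s}: ((!r U (p U r)) U G(X(q)))=False (!r U (p U r))=True !r=False r=True (p U r)=True p=False G(X(q))=False X(q)=True q=True
s_1={q,s}: ((!r U (p U r)) U G(X(q)))=False (!r U (p U r))=True !r=True r=False (p U r)=False p=False G(X(q))=False X(q)=True q=True
s_2={p,q,r,s}: ((!r U (p U r)) U G(X(q)))=False (!r U (p U r))=True !r=False r=True (p U r)=True p=True G(X(q))=False X(q)=True q=True
s_3={p,q,s}: ((!r U (p U r)) U G(X(q)))=False (!r U (p U r))=False !r=True r=False (p U r)=False p=True G(X(q))=False X(q)=True q=True
s_4={p,q}: ((!r U (p U r)) U G(X(q)))=False (!r U (p U r))=False !r=True r=False (p U r)=False p=True G(X(q))=False X(q)=False q=True
Evaluating at position 2: result = False

Answer: false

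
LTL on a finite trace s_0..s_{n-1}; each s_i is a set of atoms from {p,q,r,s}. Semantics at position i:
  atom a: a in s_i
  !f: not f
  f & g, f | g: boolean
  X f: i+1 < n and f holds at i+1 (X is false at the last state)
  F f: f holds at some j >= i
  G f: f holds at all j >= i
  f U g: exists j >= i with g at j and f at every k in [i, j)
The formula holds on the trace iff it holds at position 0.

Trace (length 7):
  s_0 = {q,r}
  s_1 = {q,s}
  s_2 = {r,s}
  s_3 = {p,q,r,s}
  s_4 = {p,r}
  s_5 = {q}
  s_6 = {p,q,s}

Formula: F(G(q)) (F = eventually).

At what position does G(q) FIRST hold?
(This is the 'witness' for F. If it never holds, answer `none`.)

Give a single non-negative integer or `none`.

Answer: 5

Derivation:
s_0={q,r}: G(q)=False q=True
s_1={q,s}: G(q)=False q=True
s_2={r,s}: G(q)=False q=False
s_3={p,q,r,s}: G(q)=False q=True
s_4={p,r}: G(q)=False q=False
s_5={q}: G(q)=True q=True
s_6={p,q,s}: G(q)=True q=True
F(G(q)) holds; first witness at position 5.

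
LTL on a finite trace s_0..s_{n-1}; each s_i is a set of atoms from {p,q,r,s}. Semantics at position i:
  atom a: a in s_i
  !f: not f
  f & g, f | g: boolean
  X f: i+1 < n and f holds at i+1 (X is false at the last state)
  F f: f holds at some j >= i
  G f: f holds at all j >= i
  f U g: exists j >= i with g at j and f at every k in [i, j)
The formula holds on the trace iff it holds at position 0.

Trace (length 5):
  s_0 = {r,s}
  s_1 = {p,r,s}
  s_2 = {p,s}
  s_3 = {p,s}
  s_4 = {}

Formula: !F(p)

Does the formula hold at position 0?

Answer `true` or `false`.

Answer: false

Derivation:
s_0={r,s}: !F(p)=False F(p)=True p=False
s_1={p,r,s}: !F(p)=False F(p)=True p=True
s_2={p,s}: !F(p)=False F(p)=True p=True
s_3={p,s}: !F(p)=False F(p)=True p=True
s_4={}: !F(p)=True F(p)=False p=False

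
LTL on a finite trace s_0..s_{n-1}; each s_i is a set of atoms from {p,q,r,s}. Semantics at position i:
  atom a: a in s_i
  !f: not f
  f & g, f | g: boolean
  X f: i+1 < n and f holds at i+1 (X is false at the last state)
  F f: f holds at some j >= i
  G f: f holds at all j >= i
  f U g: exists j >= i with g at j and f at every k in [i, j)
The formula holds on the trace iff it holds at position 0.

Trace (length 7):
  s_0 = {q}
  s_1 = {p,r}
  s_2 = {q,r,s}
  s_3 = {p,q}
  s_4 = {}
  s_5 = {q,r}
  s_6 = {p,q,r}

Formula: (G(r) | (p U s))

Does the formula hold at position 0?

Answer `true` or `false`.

s_0={q}: (G(r) | (p U s))=False G(r)=False r=False (p U s)=False p=False s=False
s_1={p,r}: (G(r) | (p U s))=True G(r)=False r=True (p U s)=True p=True s=False
s_2={q,r,s}: (G(r) | (p U s))=True G(r)=False r=True (p U s)=True p=False s=True
s_3={p,q}: (G(r) | (p U s))=False G(r)=False r=False (p U s)=False p=True s=False
s_4={}: (G(r) | (p U s))=False G(r)=False r=False (p U s)=False p=False s=False
s_5={q,r}: (G(r) | (p U s))=True G(r)=True r=True (p U s)=False p=False s=False
s_6={p,q,r}: (G(r) | (p U s))=True G(r)=True r=True (p U s)=False p=True s=False

Answer: false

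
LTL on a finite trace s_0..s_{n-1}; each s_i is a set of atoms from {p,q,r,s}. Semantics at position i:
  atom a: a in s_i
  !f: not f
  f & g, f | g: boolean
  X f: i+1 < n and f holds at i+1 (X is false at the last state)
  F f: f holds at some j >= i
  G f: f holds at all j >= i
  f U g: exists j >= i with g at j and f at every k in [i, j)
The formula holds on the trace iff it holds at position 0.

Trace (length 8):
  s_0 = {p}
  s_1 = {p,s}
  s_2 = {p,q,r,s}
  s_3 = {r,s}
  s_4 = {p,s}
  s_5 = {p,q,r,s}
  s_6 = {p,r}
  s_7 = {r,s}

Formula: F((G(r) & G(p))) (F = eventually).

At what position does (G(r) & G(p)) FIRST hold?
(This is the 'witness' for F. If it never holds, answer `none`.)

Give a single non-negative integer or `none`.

Answer: none

Derivation:
s_0={p}: (G(r) & G(p))=False G(r)=False r=False G(p)=False p=True
s_1={p,s}: (G(r) & G(p))=False G(r)=False r=False G(p)=False p=True
s_2={p,q,r,s}: (G(r) & G(p))=False G(r)=False r=True G(p)=False p=True
s_3={r,s}: (G(r) & G(p))=False G(r)=False r=True G(p)=False p=False
s_4={p,s}: (G(r) & G(p))=False G(r)=False r=False G(p)=False p=True
s_5={p,q,r,s}: (G(r) & G(p))=False G(r)=True r=True G(p)=False p=True
s_6={p,r}: (G(r) & G(p))=False G(r)=True r=True G(p)=False p=True
s_7={r,s}: (G(r) & G(p))=False G(r)=True r=True G(p)=False p=False
F((G(r) & G(p))) does not hold (no witness exists).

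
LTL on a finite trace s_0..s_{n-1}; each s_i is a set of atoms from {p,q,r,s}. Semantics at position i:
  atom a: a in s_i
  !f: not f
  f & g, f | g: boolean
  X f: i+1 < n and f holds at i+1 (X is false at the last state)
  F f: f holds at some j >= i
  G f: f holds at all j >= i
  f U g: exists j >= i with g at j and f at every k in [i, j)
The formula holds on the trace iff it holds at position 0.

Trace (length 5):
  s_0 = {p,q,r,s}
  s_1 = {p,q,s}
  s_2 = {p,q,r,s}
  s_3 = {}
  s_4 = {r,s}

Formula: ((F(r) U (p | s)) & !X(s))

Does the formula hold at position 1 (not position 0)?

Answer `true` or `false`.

s_0={p,q,r,s}: ((F(r) U (p | s)) & !X(s))=False (F(r) U (p | s))=True F(r)=True r=True (p | s)=True p=True s=True !X(s)=False X(s)=True
s_1={p,q,s}: ((F(r) U (p | s)) & !X(s))=False (F(r) U (p | s))=True F(r)=True r=False (p | s)=True p=True s=True !X(s)=False X(s)=True
s_2={p,q,r,s}: ((F(r) U (p | s)) & !X(s))=True (F(r) U (p | s))=True F(r)=True r=True (p | s)=True p=True s=True !X(s)=True X(s)=False
s_3={}: ((F(r) U (p | s)) & !X(s))=False (F(r) U (p | s))=True F(r)=True r=False (p | s)=False p=False s=False !X(s)=False X(s)=True
s_4={r,s}: ((F(r) U (p | s)) & !X(s))=True (F(r) U (p | s))=True F(r)=True r=True (p | s)=True p=False s=True !X(s)=True X(s)=False
Evaluating at position 1: result = False

Answer: false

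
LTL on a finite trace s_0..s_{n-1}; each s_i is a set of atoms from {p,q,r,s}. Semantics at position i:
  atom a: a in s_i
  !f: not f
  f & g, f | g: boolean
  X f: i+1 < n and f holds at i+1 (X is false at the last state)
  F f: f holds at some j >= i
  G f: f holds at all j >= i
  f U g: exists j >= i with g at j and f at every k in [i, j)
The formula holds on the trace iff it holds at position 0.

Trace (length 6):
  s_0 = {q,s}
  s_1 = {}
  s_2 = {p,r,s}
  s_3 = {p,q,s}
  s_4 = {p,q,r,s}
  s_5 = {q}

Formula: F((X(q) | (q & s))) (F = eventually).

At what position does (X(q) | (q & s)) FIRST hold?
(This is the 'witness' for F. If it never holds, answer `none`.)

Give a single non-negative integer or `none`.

s_0={q,s}: (X(q) | (q & s))=True X(q)=False q=True (q & s)=True s=True
s_1={}: (X(q) | (q & s))=False X(q)=False q=False (q & s)=False s=False
s_2={p,r,s}: (X(q) | (q & s))=True X(q)=True q=False (q & s)=False s=True
s_3={p,q,s}: (X(q) | (q & s))=True X(q)=True q=True (q & s)=True s=True
s_4={p,q,r,s}: (X(q) | (q & s))=True X(q)=True q=True (q & s)=True s=True
s_5={q}: (X(q) | (q & s))=False X(q)=False q=True (q & s)=False s=False
F((X(q) | (q & s))) holds; first witness at position 0.

Answer: 0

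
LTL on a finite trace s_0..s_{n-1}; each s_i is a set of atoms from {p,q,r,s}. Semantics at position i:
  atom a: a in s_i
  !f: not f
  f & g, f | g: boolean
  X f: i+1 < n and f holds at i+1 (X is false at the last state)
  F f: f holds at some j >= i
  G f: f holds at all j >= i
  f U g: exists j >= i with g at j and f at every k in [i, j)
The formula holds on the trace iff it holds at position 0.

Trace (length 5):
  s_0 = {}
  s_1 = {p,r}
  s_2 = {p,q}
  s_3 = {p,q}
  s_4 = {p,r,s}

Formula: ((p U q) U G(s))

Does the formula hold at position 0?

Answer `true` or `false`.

s_0={}: ((p U q) U G(s))=False (p U q)=False p=False q=False G(s)=False s=False
s_1={p,r}: ((p U q) U G(s))=True (p U q)=True p=True q=False G(s)=False s=False
s_2={p,q}: ((p U q) U G(s))=True (p U q)=True p=True q=True G(s)=False s=False
s_3={p,q}: ((p U q) U G(s))=True (p U q)=True p=True q=True G(s)=False s=False
s_4={p,r,s}: ((p U q) U G(s))=True (p U q)=False p=True q=False G(s)=True s=True

Answer: false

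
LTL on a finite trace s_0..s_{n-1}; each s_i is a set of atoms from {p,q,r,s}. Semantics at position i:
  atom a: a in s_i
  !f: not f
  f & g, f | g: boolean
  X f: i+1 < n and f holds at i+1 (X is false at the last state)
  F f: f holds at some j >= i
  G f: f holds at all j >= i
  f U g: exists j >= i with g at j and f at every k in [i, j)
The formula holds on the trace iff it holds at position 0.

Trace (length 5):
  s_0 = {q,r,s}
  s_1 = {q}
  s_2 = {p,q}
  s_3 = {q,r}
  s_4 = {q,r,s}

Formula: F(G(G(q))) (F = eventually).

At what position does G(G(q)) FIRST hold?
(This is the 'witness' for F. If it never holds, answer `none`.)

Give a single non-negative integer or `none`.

Answer: 0

Derivation:
s_0={q,r,s}: G(G(q))=True G(q)=True q=True
s_1={q}: G(G(q))=True G(q)=True q=True
s_2={p,q}: G(G(q))=True G(q)=True q=True
s_3={q,r}: G(G(q))=True G(q)=True q=True
s_4={q,r,s}: G(G(q))=True G(q)=True q=True
F(G(G(q))) holds; first witness at position 0.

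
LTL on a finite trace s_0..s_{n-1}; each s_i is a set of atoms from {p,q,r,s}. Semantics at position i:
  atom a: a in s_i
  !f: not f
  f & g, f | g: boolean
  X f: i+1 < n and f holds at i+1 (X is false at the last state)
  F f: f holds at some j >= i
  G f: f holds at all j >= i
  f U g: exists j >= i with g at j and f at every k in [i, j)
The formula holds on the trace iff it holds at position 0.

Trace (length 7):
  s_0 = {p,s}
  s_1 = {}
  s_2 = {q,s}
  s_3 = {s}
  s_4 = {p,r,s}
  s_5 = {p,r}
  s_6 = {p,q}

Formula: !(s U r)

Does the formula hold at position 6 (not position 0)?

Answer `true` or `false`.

Answer: true

Derivation:
s_0={p,s}: !(s U r)=True (s U r)=False s=True r=False
s_1={}: !(s U r)=True (s U r)=False s=False r=False
s_2={q,s}: !(s U r)=False (s U r)=True s=True r=False
s_3={s}: !(s U r)=False (s U r)=True s=True r=False
s_4={p,r,s}: !(s U r)=False (s U r)=True s=True r=True
s_5={p,r}: !(s U r)=False (s U r)=True s=False r=True
s_6={p,q}: !(s U r)=True (s U r)=False s=False r=False
Evaluating at position 6: result = True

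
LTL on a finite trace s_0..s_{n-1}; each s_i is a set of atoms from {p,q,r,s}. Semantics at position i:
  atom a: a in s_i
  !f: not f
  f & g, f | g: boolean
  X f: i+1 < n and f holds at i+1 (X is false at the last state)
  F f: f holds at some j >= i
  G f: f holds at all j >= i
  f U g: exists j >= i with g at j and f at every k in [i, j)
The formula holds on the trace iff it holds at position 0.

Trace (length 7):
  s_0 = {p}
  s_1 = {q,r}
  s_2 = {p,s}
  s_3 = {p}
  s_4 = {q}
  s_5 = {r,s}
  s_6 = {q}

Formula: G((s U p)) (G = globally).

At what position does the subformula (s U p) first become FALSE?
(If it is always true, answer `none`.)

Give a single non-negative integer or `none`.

Answer: 1

Derivation:
s_0={p}: (s U p)=True s=False p=True
s_1={q,r}: (s U p)=False s=False p=False
s_2={p,s}: (s U p)=True s=True p=True
s_3={p}: (s U p)=True s=False p=True
s_4={q}: (s U p)=False s=False p=False
s_5={r,s}: (s U p)=False s=True p=False
s_6={q}: (s U p)=False s=False p=False
G((s U p)) holds globally = False
First violation at position 1.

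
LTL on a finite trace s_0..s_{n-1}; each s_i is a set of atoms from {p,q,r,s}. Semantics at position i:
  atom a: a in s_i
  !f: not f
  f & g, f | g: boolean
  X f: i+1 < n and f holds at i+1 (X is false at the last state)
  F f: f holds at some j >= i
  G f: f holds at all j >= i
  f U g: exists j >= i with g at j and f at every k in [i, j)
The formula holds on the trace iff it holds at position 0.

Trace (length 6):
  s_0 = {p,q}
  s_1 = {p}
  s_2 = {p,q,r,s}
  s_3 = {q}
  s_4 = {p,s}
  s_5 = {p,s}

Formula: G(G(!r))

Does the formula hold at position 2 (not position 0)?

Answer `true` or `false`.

Answer: false

Derivation:
s_0={p,q}: G(G(!r))=False G(!r)=False !r=True r=False
s_1={p}: G(G(!r))=False G(!r)=False !r=True r=False
s_2={p,q,r,s}: G(G(!r))=False G(!r)=False !r=False r=True
s_3={q}: G(G(!r))=True G(!r)=True !r=True r=False
s_4={p,s}: G(G(!r))=True G(!r)=True !r=True r=False
s_5={p,s}: G(G(!r))=True G(!r)=True !r=True r=False
Evaluating at position 2: result = False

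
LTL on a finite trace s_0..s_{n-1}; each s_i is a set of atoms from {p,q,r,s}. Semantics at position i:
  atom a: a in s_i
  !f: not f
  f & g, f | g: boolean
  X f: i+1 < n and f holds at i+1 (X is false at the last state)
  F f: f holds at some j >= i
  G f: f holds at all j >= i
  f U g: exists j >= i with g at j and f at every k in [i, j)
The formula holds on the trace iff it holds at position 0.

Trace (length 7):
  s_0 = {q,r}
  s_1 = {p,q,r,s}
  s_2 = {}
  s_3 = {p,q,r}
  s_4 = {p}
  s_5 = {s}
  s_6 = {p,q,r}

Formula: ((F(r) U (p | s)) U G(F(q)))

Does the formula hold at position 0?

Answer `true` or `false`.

Answer: true

Derivation:
s_0={q,r}: ((F(r) U (p | s)) U G(F(q)))=True (F(r) U (p | s))=True F(r)=True r=True (p | s)=False p=False s=False G(F(q))=True F(q)=True q=True
s_1={p,q,r,s}: ((F(r) U (p | s)) U G(F(q)))=True (F(r) U (p | s))=True F(r)=True r=True (p | s)=True p=True s=True G(F(q))=True F(q)=True q=True
s_2={}: ((F(r) U (p | s)) U G(F(q)))=True (F(r) U (p | s))=True F(r)=True r=False (p | s)=False p=False s=False G(F(q))=True F(q)=True q=False
s_3={p,q,r}: ((F(r) U (p | s)) U G(F(q)))=True (F(r) U (p | s))=True F(r)=True r=True (p | s)=True p=True s=False G(F(q))=True F(q)=True q=True
s_4={p}: ((F(r) U (p | s)) U G(F(q)))=True (F(r) U (p | s))=True F(r)=True r=False (p | s)=True p=True s=False G(F(q))=True F(q)=True q=False
s_5={s}: ((F(r) U (p | s)) U G(F(q)))=True (F(r) U (p | s))=True F(r)=True r=False (p | s)=True p=False s=True G(F(q))=True F(q)=True q=False
s_6={p,q,r}: ((F(r) U (p | s)) U G(F(q)))=True (F(r) U (p | s))=True F(r)=True r=True (p | s)=True p=True s=False G(F(q))=True F(q)=True q=True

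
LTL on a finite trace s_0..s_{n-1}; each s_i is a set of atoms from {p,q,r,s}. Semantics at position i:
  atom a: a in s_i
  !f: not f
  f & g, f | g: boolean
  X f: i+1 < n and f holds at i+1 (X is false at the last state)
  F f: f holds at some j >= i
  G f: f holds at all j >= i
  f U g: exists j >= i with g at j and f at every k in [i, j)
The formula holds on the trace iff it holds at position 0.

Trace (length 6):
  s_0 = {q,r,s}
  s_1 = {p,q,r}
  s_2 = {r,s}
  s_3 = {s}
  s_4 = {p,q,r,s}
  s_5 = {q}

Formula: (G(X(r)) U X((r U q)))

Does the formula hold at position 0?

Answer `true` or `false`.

s_0={q,r,s}: (G(X(r)) U X((r U q)))=True G(X(r))=False X(r)=True r=True X((r U q))=True (r U q)=True q=True
s_1={p,q,r}: (G(X(r)) U X((r U q)))=False G(X(r))=False X(r)=True r=True X((r U q))=False (r U q)=True q=True
s_2={r,s}: (G(X(r)) U X((r U q)))=False G(X(r))=False X(r)=False r=True X((r U q))=False (r U q)=False q=False
s_3={s}: (G(X(r)) U X((r U q)))=True G(X(r))=False X(r)=True r=False X((r U q))=True (r U q)=False q=False
s_4={p,q,r,s}: (G(X(r)) U X((r U q)))=True G(X(r))=False X(r)=False r=True X((r U q))=True (r U q)=True q=True
s_5={q}: (G(X(r)) U X((r U q)))=False G(X(r))=False X(r)=False r=False X((r U q))=False (r U q)=True q=True

Answer: true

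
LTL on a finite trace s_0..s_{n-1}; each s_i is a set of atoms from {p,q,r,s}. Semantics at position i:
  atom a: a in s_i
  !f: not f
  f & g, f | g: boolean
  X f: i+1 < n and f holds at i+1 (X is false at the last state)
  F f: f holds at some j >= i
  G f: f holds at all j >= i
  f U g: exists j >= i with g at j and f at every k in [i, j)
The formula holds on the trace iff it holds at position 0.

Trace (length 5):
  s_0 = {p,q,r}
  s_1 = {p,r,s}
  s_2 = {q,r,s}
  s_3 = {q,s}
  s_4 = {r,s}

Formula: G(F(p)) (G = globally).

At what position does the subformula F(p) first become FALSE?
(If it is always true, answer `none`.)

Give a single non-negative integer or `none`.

s_0={p,q,r}: F(p)=True p=True
s_1={p,r,s}: F(p)=True p=True
s_2={q,r,s}: F(p)=False p=False
s_3={q,s}: F(p)=False p=False
s_4={r,s}: F(p)=False p=False
G(F(p)) holds globally = False
First violation at position 2.

Answer: 2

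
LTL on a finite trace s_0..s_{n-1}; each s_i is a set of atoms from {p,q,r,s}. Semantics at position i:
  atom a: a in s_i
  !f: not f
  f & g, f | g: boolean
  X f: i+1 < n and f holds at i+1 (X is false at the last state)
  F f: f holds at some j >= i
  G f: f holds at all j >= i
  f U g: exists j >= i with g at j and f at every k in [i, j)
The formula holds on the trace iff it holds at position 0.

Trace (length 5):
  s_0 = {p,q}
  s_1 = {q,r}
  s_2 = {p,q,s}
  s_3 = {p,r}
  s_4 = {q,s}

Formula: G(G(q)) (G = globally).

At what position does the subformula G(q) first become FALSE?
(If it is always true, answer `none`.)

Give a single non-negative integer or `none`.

Answer: 0

Derivation:
s_0={p,q}: G(q)=False q=True
s_1={q,r}: G(q)=False q=True
s_2={p,q,s}: G(q)=False q=True
s_3={p,r}: G(q)=False q=False
s_4={q,s}: G(q)=True q=True
G(G(q)) holds globally = False
First violation at position 0.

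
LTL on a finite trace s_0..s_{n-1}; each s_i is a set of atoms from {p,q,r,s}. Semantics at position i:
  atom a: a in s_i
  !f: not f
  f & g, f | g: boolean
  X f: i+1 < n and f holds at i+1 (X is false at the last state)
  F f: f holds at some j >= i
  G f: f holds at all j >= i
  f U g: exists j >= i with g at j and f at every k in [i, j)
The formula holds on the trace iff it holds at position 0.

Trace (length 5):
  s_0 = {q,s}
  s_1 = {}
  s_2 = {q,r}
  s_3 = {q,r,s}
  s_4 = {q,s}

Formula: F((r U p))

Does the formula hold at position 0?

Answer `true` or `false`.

s_0={q,s}: F((r U p))=False (r U p)=False r=False p=False
s_1={}: F((r U p))=False (r U p)=False r=False p=False
s_2={q,r}: F((r U p))=False (r U p)=False r=True p=False
s_3={q,r,s}: F((r U p))=False (r U p)=False r=True p=False
s_4={q,s}: F((r U p))=False (r U p)=False r=False p=False

Answer: false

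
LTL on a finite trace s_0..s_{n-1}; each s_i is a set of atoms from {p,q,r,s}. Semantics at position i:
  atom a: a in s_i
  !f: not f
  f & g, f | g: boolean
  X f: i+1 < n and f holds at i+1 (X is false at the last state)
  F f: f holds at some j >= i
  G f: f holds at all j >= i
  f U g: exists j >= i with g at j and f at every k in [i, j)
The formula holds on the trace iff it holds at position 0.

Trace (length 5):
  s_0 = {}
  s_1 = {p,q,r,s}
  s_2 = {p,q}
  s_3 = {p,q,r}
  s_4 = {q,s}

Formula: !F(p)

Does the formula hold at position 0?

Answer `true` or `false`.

Answer: false

Derivation:
s_0={}: !F(p)=False F(p)=True p=False
s_1={p,q,r,s}: !F(p)=False F(p)=True p=True
s_2={p,q}: !F(p)=False F(p)=True p=True
s_3={p,q,r}: !F(p)=False F(p)=True p=True
s_4={q,s}: !F(p)=True F(p)=False p=False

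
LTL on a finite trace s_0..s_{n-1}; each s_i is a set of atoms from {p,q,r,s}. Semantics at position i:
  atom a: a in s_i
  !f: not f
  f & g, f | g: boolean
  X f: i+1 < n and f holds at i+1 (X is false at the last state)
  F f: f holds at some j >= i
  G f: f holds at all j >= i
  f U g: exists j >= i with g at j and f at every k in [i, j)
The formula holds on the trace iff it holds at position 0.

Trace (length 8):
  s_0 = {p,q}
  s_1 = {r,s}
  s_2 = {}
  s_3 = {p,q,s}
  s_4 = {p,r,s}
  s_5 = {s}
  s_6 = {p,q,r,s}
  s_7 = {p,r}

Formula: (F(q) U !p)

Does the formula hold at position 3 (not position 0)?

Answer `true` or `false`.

Answer: true

Derivation:
s_0={p,q}: (F(q) U !p)=True F(q)=True q=True !p=False p=True
s_1={r,s}: (F(q) U !p)=True F(q)=True q=False !p=True p=False
s_2={}: (F(q) U !p)=True F(q)=True q=False !p=True p=False
s_3={p,q,s}: (F(q) U !p)=True F(q)=True q=True !p=False p=True
s_4={p,r,s}: (F(q) U !p)=True F(q)=True q=False !p=False p=True
s_5={s}: (F(q) U !p)=True F(q)=True q=False !p=True p=False
s_6={p,q,r,s}: (F(q) U !p)=False F(q)=True q=True !p=False p=True
s_7={p,r}: (F(q) U !p)=False F(q)=False q=False !p=False p=True
Evaluating at position 3: result = True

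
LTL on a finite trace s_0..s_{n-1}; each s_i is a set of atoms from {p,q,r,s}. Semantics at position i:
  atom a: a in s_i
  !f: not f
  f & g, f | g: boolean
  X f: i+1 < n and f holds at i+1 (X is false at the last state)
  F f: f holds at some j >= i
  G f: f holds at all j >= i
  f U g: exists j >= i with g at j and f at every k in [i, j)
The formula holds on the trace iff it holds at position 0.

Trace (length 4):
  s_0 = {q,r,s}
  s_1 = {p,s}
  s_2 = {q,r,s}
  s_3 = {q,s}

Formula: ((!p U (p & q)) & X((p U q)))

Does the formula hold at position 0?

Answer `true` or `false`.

s_0={q,r,s}: ((!p U (p & q)) & X((p U q)))=False (!p U (p & q))=False !p=True p=False (p & q)=False q=True X((p U q))=True (p U q)=True
s_1={p,s}: ((!p U (p & q)) & X((p U q)))=False (!p U (p & q))=False !p=False p=True (p & q)=False q=False X((p U q))=True (p U q)=True
s_2={q,r,s}: ((!p U (p & q)) & X((p U q)))=False (!p U (p & q))=False !p=True p=False (p & q)=False q=True X((p U q))=True (p U q)=True
s_3={q,s}: ((!p U (p & q)) & X((p U q)))=False (!p U (p & q))=False !p=True p=False (p & q)=False q=True X((p U q))=False (p U q)=True

Answer: false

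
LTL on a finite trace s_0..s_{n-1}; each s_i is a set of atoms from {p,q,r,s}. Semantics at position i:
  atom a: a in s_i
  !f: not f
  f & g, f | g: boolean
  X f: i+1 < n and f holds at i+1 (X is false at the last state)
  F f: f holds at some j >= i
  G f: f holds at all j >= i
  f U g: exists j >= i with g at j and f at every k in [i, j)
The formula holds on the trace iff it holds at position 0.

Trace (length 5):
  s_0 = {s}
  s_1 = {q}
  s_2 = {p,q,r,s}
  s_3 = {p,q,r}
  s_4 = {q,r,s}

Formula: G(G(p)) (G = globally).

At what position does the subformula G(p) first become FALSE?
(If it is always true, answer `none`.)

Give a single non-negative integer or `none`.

s_0={s}: G(p)=False p=False
s_1={q}: G(p)=False p=False
s_2={p,q,r,s}: G(p)=False p=True
s_3={p,q,r}: G(p)=False p=True
s_4={q,r,s}: G(p)=False p=False
G(G(p)) holds globally = False
First violation at position 0.

Answer: 0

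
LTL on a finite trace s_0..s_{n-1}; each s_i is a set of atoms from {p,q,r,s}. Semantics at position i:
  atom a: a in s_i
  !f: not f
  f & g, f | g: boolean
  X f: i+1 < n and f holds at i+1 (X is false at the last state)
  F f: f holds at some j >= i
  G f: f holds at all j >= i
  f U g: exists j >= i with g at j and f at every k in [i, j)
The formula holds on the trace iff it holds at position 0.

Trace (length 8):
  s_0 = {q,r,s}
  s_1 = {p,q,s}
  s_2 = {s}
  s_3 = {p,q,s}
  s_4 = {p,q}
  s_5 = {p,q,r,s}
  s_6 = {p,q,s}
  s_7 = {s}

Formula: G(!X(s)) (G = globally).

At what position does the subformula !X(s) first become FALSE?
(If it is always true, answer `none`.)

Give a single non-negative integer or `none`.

s_0={q,r,s}: !X(s)=False X(s)=True s=True
s_1={p,q,s}: !X(s)=False X(s)=True s=True
s_2={s}: !X(s)=False X(s)=True s=True
s_3={p,q,s}: !X(s)=True X(s)=False s=True
s_4={p,q}: !X(s)=False X(s)=True s=False
s_5={p,q,r,s}: !X(s)=False X(s)=True s=True
s_6={p,q,s}: !X(s)=False X(s)=True s=True
s_7={s}: !X(s)=True X(s)=False s=True
G(!X(s)) holds globally = False
First violation at position 0.

Answer: 0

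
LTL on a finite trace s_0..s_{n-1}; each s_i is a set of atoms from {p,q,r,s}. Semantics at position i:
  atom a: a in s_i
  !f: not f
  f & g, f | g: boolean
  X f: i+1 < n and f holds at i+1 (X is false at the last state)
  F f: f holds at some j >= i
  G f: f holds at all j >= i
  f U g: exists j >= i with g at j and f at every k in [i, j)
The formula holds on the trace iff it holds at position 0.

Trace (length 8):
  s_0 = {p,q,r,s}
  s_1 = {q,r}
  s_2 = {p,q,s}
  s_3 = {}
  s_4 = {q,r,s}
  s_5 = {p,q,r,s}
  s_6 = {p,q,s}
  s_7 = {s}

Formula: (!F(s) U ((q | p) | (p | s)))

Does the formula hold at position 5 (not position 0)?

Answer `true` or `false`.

s_0={p,q,r,s}: (!F(s) U ((q | p) | (p | s)))=True !F(s)=False F(s)=True s=True ((q | p) | (p | s))=True (q | p)=True q=True p=True (p | s)=True
s_1={q,r}: (!F(s) U ((q | p) | (p | s)))=True !F(s)=False F(s)=True s=False ((q | p) | (p | s))=True (q | p)=True q=True p=False (p | s)=False
s_2={p,q,s}: (!F(s) U ((q | p) | (p | s)))=True !F(s)=False F(s)=True s=True ((q | p) | (p | s))=True (q | p)=True q=True p=True (p | s)=True
s_3={}: (!F(s) U ((q | p) | (p | s)))=False !F(s)=False F(s)=True s=False ((q | p) | (p | s))=False (q | p)=False q=False p=False (p | s)=False
s_4={q,r,s}: (!F(s) U ((q | p) | (p | s)))=True !F(s)=False F(s)=True s=True ((q | p) | (p | s))=True (q | p)=True q=True p=False (p | s)=True
s_5={p,q,r,s}: (!F(s) U ((q | p) | (p | s)))=True !F(s)=False F(s)=True s=True ((q | p) | (p | s))=True (q | p)=True q=True p=True (p | s)=True
s_6={p,q,s}: (!F(s) U ((q | p) | (p | s)))=True !F(s)=False F(s)=True s=True ((q | p) | (p | s))=True (q | p)=True q=True p=True (p | s)=True
s_7={s}: (!F(s) U ((q | p) | (p | s)))=True !F(s)=False F(s)=True s=True ((q | p) | (p | s))=True (q | p)=False q=False p=False (p | s)=True
Evaluating at position 5: result = True

Answer: true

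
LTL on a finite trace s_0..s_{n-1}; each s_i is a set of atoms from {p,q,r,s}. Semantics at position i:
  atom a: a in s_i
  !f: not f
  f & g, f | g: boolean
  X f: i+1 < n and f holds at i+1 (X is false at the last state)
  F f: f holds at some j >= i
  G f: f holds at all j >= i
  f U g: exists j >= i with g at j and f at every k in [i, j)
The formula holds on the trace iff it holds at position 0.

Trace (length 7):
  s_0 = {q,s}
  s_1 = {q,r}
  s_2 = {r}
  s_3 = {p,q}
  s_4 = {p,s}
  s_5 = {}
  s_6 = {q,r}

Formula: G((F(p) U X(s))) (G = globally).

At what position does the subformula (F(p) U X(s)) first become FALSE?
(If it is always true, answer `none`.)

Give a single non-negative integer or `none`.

s_0={q,s}: (F(p) U X(s))=True F(p)=True p=False X(s)=False s=True
s_1={q,r}: (F(p) U X(s))=True F(p)=True p=False X(s)=False s=False
s_2={r}: (F(p) U X(s))=True F(p)=True p=False X(s)=False s=False
s_3={p,q}: (F(p) U X(s))=True F(p)=True p=True X(s)=True s=False
s_4={p,s}: (F(p) U X(s))=False F(p)=True p=True X(s)=False s=True
s_5={}: (F(p) U X(s))=False F(p)=False p=False X(s)=False s=False
s_6={q,r}: (F(p) U X(s))=False F(p)=False p=False X(s)=False s=False
G((F(p) U X(s))) holds globally = False
First violation at position 4.

Answer: 4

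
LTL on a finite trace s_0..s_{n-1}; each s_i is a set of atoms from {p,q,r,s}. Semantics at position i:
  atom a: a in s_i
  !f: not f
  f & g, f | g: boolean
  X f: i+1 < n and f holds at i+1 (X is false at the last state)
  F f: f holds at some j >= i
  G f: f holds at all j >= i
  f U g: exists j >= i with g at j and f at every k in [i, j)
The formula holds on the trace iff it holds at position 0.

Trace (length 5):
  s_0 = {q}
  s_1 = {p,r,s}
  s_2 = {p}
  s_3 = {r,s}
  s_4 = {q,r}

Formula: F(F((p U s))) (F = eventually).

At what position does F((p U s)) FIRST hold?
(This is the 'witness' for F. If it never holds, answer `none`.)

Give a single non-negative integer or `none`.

Answer: 0

Derivation:
s_0={q}: F((p U s))=True (p U s)=False p=False s=False
s_1={p,r,s}: F((p U s))=True (p U s)=True p=True s=True
s_2={p}: F((p U s))=True (p U s)=True p=True s=False
s_3={r,s}: F((p U s))=True (p U s)=True p=False s=True
s_4={q,r}: F((p U s))=False (p U s)=False p=False s=False
F(F((p U s))) holds; first witness at position 0.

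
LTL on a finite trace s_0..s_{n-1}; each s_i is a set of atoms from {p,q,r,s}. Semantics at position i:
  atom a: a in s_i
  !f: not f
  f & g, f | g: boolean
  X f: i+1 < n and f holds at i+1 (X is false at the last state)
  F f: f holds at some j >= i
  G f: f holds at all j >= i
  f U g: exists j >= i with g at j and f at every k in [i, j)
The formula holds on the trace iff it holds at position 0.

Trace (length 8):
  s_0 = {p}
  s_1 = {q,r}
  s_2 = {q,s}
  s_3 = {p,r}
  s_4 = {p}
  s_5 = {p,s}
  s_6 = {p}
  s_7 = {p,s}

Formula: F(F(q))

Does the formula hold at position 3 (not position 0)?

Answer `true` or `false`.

Answer: false

Derivation:
s_0={p}: F(F(q))=True F(q)=True q=False
s_1={q,r}: F(F(q))=True F(q)=True q=True
s_2={q,s}: F(F(q))=True F(q)=True q=True
s_3={p,r}: F(F(q))=False F(q)=False q=False
s_4={p}: F(F(q))=False F(q)=False q=False
s_5={p,s}: F(F(q))=False F(q)=False q=False
s_6={p}: F(F(q))=False F(q)=False q=False
s_7={p,s}: F(F(q))=False F(q)=False q=False
Evaluating at position 3: result = False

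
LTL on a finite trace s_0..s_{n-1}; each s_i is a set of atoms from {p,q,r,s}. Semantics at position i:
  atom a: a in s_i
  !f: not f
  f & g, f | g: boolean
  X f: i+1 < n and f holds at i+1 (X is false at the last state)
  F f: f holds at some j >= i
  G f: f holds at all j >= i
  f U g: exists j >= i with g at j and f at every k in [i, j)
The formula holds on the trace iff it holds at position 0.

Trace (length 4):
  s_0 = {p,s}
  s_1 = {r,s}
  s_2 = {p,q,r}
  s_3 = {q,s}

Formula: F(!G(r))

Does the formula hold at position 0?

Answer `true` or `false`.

Answer: true

Derivation:
s_0={p,s}: F(!G(r))=True !G(r)=True G(r)=False r=False
s_1={r,s}: F(!G(r))=True !G(r)=True G(r)=False r=True
s_2={p,q,r}: F(!G(r))=True !G(r)=True G(r)=False r=True
s_3={q,s}: F(!G(r))=True !G(r)=True G(r)=False r=False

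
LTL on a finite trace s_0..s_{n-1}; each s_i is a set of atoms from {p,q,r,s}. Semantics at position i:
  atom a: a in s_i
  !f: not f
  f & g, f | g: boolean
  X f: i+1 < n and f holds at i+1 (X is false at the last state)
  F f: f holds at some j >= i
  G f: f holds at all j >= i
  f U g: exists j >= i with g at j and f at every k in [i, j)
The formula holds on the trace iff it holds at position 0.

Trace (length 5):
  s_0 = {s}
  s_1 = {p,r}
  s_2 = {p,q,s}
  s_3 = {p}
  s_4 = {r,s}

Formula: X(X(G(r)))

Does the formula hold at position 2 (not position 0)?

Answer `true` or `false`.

s_0={s}: X(X(G(r)))=False X(G(r))=False G(r)=False r=False
s_1={p,r}: X(X(G(r)))=False X(G(r))=False G(r)=False r=True
s_2={p,q,s}: X(X(G(r)))=True X(G(r))=False G(r)=False r=False
s_3={p}: X(X(G(r)))=False X(G(r))=True G(r)=False r=False
s_4={r,s}: X(X(G(r)))=False X(G(r))=False G(r)=True r=True
Evaluating at position 2: result = True

Answer: true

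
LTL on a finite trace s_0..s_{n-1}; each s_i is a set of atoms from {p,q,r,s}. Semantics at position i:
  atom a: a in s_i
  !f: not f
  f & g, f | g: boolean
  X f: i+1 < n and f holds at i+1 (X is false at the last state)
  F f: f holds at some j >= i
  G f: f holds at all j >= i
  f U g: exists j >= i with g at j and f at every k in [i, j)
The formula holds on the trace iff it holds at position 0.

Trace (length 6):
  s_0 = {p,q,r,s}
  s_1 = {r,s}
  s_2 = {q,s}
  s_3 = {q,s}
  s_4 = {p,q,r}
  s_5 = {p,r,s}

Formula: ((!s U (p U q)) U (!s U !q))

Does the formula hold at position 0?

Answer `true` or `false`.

Answer: true

Derivation:
s_0={p,q,r,s}: ((!s U (p U q)) U (!s U !q))=True (!s U (p U q))=True !s=False s=True (p U q)=True p=True q=True (!s U !q)=False !q=False
s_1={r,s}: ((!s U (p U q)) U (!s U !q))=True (!s U (p U q))=False !s=False s=True (p U q)=False p=False q=False (!s U !q)=True !q=True
s_2={q,s}: ((!s U (p U q)) U (!s U !q))=True (!s U (p U q))=True !s=False s=True (p U q)=True p=False q=True (!s U !q)=False !q=False
s_3={q,s}: ((!s U (p U q)) U (!s U !q))=True (!s U (p U q))=True !s=False s=True (p U q)=True p=False q=True (!s U !q)=False !q=False
s_4={p,q,r}: ((!s U (p U q)) U (!s U !q))=True (!s U (p U q))=True !s=True s=False (p U q)=True p=True q=True (!s U !q)=True !q=False
s_5={p,r,s}: ((!s U (p U q)) U (!s U !q))=True (!s U (p U q))=False !s=False s=True (p U q)=False p=True q=False (!s U !q)=True !q=True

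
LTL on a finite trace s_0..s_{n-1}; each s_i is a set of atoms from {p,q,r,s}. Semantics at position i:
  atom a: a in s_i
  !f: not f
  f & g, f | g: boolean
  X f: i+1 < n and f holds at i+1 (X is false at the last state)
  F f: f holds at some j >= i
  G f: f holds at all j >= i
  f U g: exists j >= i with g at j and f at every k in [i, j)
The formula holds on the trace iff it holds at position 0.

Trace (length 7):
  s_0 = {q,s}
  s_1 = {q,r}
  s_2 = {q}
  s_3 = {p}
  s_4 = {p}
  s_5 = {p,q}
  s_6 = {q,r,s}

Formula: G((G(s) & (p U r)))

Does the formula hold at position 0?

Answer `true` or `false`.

s_0={q,s}: G((G(s) & (p U r)))=False (G(s) & (p U r))=False G(s)=False s=True (p U r)=False p=False r=False
s_1={q,r}: G((G(s) & (p U r)))=False (G(s) & (p U r))=False G(s)=False s=False (p U r)=True p=False r=True
s_2={q}: G((G(s) & (p U r)))=False (G(s) & (p U r))=False G(s)=False s=False (p U r)=False p=False r=False
s_3={p}: G((G(s) & (p U r)))=False (G(s) & (p U r))=False G(s)=False s=False (p U r)=True p=True r=False
s_4={p}: G((G(s) & (p U r)))=False (G(s) & (p U r))=False G(s)=False s=False (p U r)=True p=True r=False
s_5={p,q}: G((G(s) & (p U r)))=False (G(s) & (p U r))=False G(s)=False s=False (p U r)=True p=True r=False
s_6={q,r,s}: G((G(s) & (p U r)))=True (G(s) & (p U r))=True G(s)=True s=True (p U r)=True p=False r=True

Answer: false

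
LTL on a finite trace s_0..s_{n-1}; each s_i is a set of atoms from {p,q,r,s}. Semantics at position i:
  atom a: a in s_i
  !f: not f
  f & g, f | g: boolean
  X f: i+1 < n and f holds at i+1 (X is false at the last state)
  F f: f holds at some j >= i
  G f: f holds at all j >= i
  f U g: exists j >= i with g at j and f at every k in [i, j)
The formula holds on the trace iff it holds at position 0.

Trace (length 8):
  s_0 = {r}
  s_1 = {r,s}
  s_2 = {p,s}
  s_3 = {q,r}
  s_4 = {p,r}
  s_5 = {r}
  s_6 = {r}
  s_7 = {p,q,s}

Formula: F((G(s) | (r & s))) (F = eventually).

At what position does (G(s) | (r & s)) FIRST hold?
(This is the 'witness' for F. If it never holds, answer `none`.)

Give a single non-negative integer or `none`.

s_0={r}: (G(s) | (r & s))=False G(s)=False s=False (r & s)=False r=True
s_1={r,s}: (G(s) | (r & s))=True G(s)=False s=True (r & s)=True r=True
s_2={p,s}: (G(s) | (r & s))=False G(s)=False s=True (r & s)=False r=False
s_3={q,r}: (G(s) | (r & s))=False G(s)=False s=False (r & s)=False r=True
s_4={p,r}: (G(s) | (r & s))=False G(s)=False s=False (r & s)=False r=True
s_5={r}: (G(s) | (r & s))=False G(s)=False s=False (r & s)=False r=True
s_6={r}: (G(s) | (r & s))=False G(s)=False s=False (r & s)=False r=True
s_7={p,q,s}: (G(s) | (r & s))=True G(s)=True s=True (r & s)=False r=False
F((G(s) | (r & s))) holds; first witness at position 1.

Answer: 1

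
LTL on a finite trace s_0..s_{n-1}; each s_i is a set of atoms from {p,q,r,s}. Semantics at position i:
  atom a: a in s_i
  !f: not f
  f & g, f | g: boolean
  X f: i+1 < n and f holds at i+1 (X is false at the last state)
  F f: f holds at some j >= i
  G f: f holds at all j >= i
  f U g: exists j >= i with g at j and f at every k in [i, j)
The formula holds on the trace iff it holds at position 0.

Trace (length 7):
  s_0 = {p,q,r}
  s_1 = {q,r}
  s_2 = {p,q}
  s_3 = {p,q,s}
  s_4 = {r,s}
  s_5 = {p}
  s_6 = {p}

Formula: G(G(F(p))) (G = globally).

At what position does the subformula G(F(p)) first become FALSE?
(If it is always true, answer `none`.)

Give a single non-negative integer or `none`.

s_0={p,q,r}: G(F(p))=True F(p)=True p=True
s_1={q,r}: G(F(p))=True F(p)=True p=False
s_2={p,q}: G(F(p))=True F(p)=True p=True
s_3={p,q,s}: G(F(p))=True F(p)=True p=True
s_4={r,s}: G(F(p))=True F(p)=True p=False
s_5={p}: G(F(p))=True F(p)=True p=True
s_6={p}: G(F(p))=True F(p)=True p=True
G(G(F(p))) holds globally = True
No violation — formula holds at every position.

Answer: none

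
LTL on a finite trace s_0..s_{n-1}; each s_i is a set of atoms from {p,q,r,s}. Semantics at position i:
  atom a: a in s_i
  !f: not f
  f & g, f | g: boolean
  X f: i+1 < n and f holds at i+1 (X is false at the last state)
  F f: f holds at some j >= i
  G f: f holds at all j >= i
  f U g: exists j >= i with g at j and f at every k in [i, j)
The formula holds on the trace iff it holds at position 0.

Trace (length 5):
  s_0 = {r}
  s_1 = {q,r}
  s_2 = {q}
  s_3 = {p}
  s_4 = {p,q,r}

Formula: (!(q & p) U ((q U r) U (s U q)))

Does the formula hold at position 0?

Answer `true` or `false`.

Answer: true

Derivation:
s_0={r}: (!(q & p) U ((q U r) U (s U q)))=True !(q & p)=True (q & p)=False q=False p=False ((q U r) U (s U q))=True (q U r)=True r=True (s U q)=False s=False
s_1={q,r}: (!(q & p) U ((q U r) U (s U q)))=True !(q & p)=True (q & p)=False q=True p=False ((q U r) U (s U q))=True (q U r)=True r=True (s U q)=True s=False
s_2={q}: (!(q & p) U ((q U r) U (s U q)))=True !(q & p)=True (q & p)=False q=True p=False ((q U r) U (s U q))=True (q U r)=False r=False (s U q)=True s=False
s_3={p}: (!(q & p) U ((q U r) U (s U q)))=True !(q & p)=True (q & p)=False q=False p=True ((q U r) U (s U q))=False (q U r)=False r=False (s U q)=False s=False
s_4={p,q,r}: (!(q & p) U ((q U r) U (s U q)))=True !(q & p)=False (q & p)=True q=True p=True ((q U r) U (s U q))=True (q U r)=True r=True (s U q)=True s=False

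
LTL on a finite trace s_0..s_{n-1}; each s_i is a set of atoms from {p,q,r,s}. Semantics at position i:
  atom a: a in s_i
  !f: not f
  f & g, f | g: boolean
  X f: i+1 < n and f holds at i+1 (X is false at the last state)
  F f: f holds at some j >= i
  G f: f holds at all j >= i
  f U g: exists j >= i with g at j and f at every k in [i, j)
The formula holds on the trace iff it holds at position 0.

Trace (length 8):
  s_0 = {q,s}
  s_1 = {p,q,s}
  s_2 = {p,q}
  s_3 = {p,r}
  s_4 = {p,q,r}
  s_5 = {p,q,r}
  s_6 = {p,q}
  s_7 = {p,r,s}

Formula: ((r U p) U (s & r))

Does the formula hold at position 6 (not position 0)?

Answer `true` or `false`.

s_0={q,s}: ((r U p) U (s & r))=False (r U p)=False r=False p=False (s & r)=False s=True
s_1={p,q,s}: ((r U p) U (s & r))=True (r U p)=True r=False p=True (s & r)=False s=True
s_2={p,q}: ((r U p) U (s & r))=True (r U p)=True r=False p=True (s & r)=False s=False
s_3={p,r}: ((r U p) U (s & r))=True (r U p)=True r=True p=True (s & r)=False s=False
s_4={p,q,r}: ((r U p) U (s & r))=True (r U p)=True r=True p=True (s & r)=False s=False
s_5={p,q,r}: ((r U p) U (s & r))=True (r U p)=True r=True p=True (s & r)=False s=False
s_6={p,q}: ((r U p) U (s & r))=True (r U p)=True r=False p=True (s & r)=False s=False
s_7={p,r,s}: ((r U p) U (s & r))=True (r U p)=True r=True p=True (s & r)=True s=True
Evaluating at position 6: result = True

Answer: true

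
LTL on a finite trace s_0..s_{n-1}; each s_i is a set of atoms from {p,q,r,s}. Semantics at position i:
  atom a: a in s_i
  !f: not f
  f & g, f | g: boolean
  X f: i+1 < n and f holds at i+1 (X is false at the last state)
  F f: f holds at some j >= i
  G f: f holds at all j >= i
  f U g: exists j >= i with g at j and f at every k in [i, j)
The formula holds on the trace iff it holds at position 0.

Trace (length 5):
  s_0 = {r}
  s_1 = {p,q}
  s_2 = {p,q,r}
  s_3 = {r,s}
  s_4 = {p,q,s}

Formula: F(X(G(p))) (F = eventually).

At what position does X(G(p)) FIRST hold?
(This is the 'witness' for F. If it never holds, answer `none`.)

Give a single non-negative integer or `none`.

Answer: 3

Derivation:
s_0={r}: X(G(p))=False G(p)=False p=False
s_1={p,q}: X(G(p))=False G(p)=False p=True
s_2={p,q,r}: X(G(p))=False G(p)=False p=True
s_3={r,s}: X(G(p))=True G(p)=False p=False
s_4={p,q,s}: X(G(p))=False G(p)=True p=True
F(X(G(p))) holds; first witness at position 3.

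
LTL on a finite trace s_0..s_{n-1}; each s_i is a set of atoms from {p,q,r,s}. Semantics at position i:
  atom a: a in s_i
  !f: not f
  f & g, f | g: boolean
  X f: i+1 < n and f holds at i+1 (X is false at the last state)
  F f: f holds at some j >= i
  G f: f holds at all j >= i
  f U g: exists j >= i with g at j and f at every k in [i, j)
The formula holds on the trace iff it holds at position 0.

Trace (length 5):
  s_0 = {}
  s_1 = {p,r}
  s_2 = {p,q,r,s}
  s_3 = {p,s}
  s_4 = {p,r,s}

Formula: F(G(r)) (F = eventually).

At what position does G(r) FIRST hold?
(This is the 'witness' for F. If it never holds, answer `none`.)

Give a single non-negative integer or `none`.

Answer: 4

Derivation:
s_0={}: G(r)=False r=False
s_1={p,r}: G(r)=False r=True
s_2={p,q,r,s}: G(r)=False r=True
s_3={p,s}: G(r)=False r=False
s_4={p,r,s}: G(r)=True r=True
F(G(r)) holds; first witness at position 4.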